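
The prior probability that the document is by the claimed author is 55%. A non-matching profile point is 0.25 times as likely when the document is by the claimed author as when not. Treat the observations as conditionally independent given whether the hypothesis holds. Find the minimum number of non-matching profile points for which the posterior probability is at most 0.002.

Prior odds: 0.55 ÷ 0.45 = 11/9.
Likelihood ratio per non-matching profile point = 0.25.
Target posterior odds = 0.002/0.998 = 1/499.
Require 0.25ⁿ ≤ 1/499 ÷ (11/9) = 9/5489.
0.25⁴ = 0.00390625 is still above 9/5489 but 0.25⁵ = 1/1024 is at or below it, so n = 5.

5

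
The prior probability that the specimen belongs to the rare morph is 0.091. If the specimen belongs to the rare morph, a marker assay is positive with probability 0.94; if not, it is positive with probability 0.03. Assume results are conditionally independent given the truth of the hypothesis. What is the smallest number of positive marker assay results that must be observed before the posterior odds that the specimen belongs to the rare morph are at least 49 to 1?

Prior odds = 0.091/0.909 = 91/909.
Likelihood ratio of a positive = 0.94/0.03 = 94/3.
Target odds = 49.
Require (94/3)ⁿ ≥ 49 ÷ (91/909) = 6363/13.
(94/3)¹ = 94/3 falls short of 6363/13 but (94/3)² = 8836/9 reaches it, so n = 2.

2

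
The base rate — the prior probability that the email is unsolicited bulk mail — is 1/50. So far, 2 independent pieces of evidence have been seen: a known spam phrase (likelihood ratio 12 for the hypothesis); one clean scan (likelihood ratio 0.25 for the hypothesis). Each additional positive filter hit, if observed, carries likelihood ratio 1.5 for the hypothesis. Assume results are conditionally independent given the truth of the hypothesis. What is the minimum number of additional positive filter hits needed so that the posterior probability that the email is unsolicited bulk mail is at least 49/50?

17

Prior odds = 0.02/0.98 = 1/49.
Combined Bayes factor of the evidence already in hand = 12 × 0.25 = 3.
Odds after that evidence = (1/49) × 3 = 3/49.
Target odds = 0.98/0.02 = 49.
Need 1.5ⁿ ≥ 49 ÷ (3/49) = 2401/3.
1.5¹⁶ = 43046721/65536 falls short of 2401/3 but 1.5¹⁷ = 129140163/131072 reaches it, so n = 17.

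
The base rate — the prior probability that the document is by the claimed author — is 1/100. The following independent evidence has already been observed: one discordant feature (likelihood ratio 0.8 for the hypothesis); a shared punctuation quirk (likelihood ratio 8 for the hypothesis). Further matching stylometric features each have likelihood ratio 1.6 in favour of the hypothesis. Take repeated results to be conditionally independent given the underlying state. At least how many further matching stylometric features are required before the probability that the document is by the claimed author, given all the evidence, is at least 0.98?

15

Prior odds = 0.01/0.99 = 1/99.
Combined Bayes factor of the evidence already in hand = 0.8 × 8 = 6.4.
Odds after that evidence = (1/99) × 6.4 = 32/495.
Target odds = 0.98/0.02 = 49.
Need 1.6ⁿ ≥ 49 ÷ (32/495) = 757.96875.
1.6¹⁴ ≈720.576 falls short of 757.96875 but 1.6¹⁵ ≈1152.92 reaches it, so n = 15.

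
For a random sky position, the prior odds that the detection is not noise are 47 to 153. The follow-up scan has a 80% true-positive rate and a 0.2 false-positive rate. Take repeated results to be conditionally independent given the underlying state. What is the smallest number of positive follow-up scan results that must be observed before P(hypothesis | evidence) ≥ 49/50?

Prior odds = 47/153.
Likelihood ratio of a positive result = 0.8/0.2 = 4.
Target posterior odds = 0.98/0.02 = 49.
Require 4ⁿ ≥ 49 ÷ (47/153) = 7497/47.
4³ = 64 falls short of 7497/47 but 4⁴ = 256 reaches it, so n = 4.

4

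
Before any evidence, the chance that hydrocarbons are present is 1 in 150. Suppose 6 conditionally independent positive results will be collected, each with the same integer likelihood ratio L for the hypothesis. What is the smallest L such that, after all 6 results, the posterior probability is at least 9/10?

Prior odds = (1/150)/(149/150) = 1/149.
Target odds = 0.9/0.1 = 9.
Need L⁶ ≥ 9 ÷ (1/149) = 1341.
3⁶ = 729 < 1341 ≤ 4096 = 4⁶, so L = 4.

4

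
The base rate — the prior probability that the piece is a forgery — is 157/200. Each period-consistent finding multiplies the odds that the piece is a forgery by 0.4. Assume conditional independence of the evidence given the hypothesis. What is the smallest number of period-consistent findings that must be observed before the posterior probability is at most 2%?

6

Prior odds: 0.785 ÷ 0.215 = 157/43.
Likelihood ratio per period-consistent finding = 0.4.
Target odds: 0.02 ÷ 0.98 = 1/49.
Require 0.4ⁿ ≤ 1/49 ÷ (157/43) = 43/7693.
0.4⁵ = 0.01024 is still above 43/7693 but 0.4⁶ = 64/15625 is at or below it, so n = 6.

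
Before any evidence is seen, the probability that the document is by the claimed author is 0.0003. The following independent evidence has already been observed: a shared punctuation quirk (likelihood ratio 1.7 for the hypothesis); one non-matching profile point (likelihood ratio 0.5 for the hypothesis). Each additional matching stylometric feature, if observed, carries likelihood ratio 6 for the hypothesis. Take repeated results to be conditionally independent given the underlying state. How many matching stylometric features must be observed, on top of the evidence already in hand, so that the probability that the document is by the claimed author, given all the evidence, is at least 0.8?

Prior odds = 0.0003/0.9997 = 3/9997.
Combined Bayes factor of the evidence already in hand = 1.7 × 0.5 = 0.85.
Odds after that evidence = (3/9997) × 0.85 = 51/199940.
Target odds = 0.8/0.2 = 4.
Need 6ⁿ ≥ 4 ÷ (51/199940) = 799760/51.
6⁵ = 7776 falls short of 799760/51 but 6⁶ = 46656 reaches it, so n = 6.

6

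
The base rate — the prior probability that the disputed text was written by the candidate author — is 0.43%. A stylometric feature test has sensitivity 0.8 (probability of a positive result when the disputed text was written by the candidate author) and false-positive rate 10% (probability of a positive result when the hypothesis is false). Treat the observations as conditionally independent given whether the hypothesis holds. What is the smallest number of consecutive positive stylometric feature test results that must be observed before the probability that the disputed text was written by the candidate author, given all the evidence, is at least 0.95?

Prior odds = 0.0043/0.9957 = 43/9957.
Likelihood ratio of a positive result = 0.8/0.1 = 8.
Target posterior odds = 0.95/0.05 = 19.
Require 8ⁿ ≥ 19 ÷ (43/9957) = 189183/43.
8⁴ = 4096 falls short of 189183/43 but 8⁵ = 32768 reaches it, so n = 5.

5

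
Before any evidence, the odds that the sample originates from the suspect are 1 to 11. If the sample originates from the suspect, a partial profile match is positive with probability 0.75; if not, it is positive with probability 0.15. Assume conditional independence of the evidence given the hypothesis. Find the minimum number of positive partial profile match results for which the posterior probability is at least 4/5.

3

Prior odds = 1/11.
Likelihood ratio of a positive = 0.75/0.15 = 5.
Target odds: 0.8 ÷ 0.2 = 4.
Require 5ⁿ ≥ 4 ÷ (1/11) = 44.
5² = 25 falls short of 44 but 5³ = 125 reaches it, so n = 3.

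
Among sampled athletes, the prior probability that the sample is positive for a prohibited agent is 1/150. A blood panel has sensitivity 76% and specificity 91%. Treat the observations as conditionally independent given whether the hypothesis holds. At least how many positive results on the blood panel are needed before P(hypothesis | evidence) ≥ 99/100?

5

Prior odds: (1/150) ÷ (149/150) = 1/149.
False-positive rate = 1 − 0.91 = 0.09; likelihood ratio of a positive = 0.76/0.09 = 76/9.
Target posterior odds = 0.99/0.01 = 99.
Require (76/9)ⁿ ≥ 99 ÷ (1/149) = 14751.
(76/9)⁴ = 33362176/6561 falls short of 14751 but (76/9)⁵ ≈42939.3 reaches it, so n = 5.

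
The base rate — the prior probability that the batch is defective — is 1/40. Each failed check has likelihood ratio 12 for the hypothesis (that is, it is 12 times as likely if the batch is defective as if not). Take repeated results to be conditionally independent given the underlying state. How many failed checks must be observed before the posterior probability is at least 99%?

4

Prior odds = 0.025/0.975 = 1/39.
Likelihood ratio per failed check = 12.
Target posterior odds = 0.99/0.01 = 99.
Need (1/39) × 12ⁿ ≥ 99, i.e. 12ⁿ ≥ 3861.
12³ = 1728 falls short of 3861 but 12⁴ = 20736 reaches it, so n = 4.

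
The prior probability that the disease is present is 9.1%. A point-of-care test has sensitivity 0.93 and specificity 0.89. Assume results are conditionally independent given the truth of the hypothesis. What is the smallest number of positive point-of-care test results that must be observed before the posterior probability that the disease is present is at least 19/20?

Prior odds: 0.091 ÷ 0.909 = 91/909.
False-positive rate = 1 − 0.89 = 0.11; likelihood ratio of a positive = 0.93/0.11 = 93/11.
Target posterior odds = 0.95/0.05 = 19.
Require (93/11)ⁿ ≥ 19 ÷ (91/909) = 17271/91.
(93/11)² = 8649/121 falls short of 17271/91 but (93/11)³ = 804357/1331 reaches it, so n = 3.

3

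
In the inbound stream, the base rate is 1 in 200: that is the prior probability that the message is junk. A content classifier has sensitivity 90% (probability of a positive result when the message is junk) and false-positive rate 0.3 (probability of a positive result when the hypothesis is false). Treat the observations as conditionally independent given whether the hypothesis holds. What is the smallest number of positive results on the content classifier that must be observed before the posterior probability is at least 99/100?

Prior odds = 0.005/0.995 = 1/199.
Likelihood ratio of a positive result = 0.9/0.3 = 3.
Target posterior odds = 0.99/0.01 = 99.
Need (1/199) × 3ⁿ ≥ 99, i.e. 3ⁿ ≥ 19701.
3⁹ = 19683 falls short of 19701 but 3¹⁰ = 59049 reaches it, so n = 10.

10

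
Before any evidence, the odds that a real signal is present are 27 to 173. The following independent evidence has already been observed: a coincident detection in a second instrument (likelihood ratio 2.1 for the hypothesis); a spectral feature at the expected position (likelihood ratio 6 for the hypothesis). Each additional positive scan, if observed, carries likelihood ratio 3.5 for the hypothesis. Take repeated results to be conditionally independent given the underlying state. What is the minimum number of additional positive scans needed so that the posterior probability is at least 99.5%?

4

Prior odds = 27/173.
Combined Bayes factor of the evidence already in hand = 2.1 × 6 = 12.6.
Odds after that evidence = (27/173) × 12.6 = 1701/865.
Target odds = 0.995/0.005 = 199.
Need 3.5ⁿ ≥ 199 ÷ (1701/865) = 172135/1701.
3.5³ = 42.875 falls short of 172135/1701 but 3.5⁴ = 150.0625 reaches it, so n = 4.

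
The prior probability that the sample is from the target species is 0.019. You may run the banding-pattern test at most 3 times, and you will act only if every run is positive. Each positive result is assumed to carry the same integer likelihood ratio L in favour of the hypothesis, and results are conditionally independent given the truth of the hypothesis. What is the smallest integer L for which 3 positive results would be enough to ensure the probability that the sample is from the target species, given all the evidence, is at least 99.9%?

38

Prior odds = 0.019/0.981 = 19/981.
Target odds = 0.999/0.001 = 999.
Need L³ ≥ 999 ÷ (19/981) = 980019/19.
37³ = 50653 < 980019/19 ≤ 54872 = 38³, so L = 38.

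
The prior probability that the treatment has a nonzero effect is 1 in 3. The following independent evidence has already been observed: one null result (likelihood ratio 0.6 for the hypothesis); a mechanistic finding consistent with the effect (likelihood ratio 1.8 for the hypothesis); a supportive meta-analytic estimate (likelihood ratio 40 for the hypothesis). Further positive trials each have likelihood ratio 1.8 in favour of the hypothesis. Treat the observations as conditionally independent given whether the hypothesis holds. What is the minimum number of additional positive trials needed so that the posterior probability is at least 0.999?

7

Prior odds = (1/3)/(2/3) = 0.5.
Combined Bayes factor of the evidence already in hand = 0.6 × 1.8 × 40 = 43.2.
Odds after that evidence = 0.5 × 43.2 = 21.6.
Target odds = 0.999/0.001 = 999.
Need 1.8ⁿ ≥ 999 ÷ 21.6 = 46.25.
1.8⁶ = 531441/15625 falls short of 46.25 but 1.8⁷ = 4782969/78125 reaches it, so n = 7.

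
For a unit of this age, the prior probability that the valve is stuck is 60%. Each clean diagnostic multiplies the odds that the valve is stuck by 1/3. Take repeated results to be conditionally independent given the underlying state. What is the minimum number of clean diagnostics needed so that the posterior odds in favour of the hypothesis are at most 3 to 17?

Prior odds: 0.6 ÷ 0.4 = 1.5.
Likelihood ratio per clean diagnostic = 1/3.
Target odds = 3/17.
Need 1.5 × (1/3)ⁿ ≤ 3/17, i.e. (1/3)ⁿ ≤ 2/17.
(1/3)¹ = 1/3 is still above 2/17 but (1/3)² = 1/9 is at or below it, so n = 2.

2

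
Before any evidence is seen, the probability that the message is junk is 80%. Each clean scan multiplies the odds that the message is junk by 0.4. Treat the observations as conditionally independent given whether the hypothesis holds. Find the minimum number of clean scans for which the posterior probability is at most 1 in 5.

Prior odds = 0.8/0.2 = 4.
Likelihood ratio per clean scan = 0.4.
Target odds: 0.2 ÷ 0.8 = 0.25.
Need 4 × 0.4ⁿ ≤ 0.25, i.e. 0.4ⁿ ≤ 0.0625.
0.4³ = 0.064 is still above 0.0625 but 0.4⁴ = 0.0256 is at or below it, so n = 4.

4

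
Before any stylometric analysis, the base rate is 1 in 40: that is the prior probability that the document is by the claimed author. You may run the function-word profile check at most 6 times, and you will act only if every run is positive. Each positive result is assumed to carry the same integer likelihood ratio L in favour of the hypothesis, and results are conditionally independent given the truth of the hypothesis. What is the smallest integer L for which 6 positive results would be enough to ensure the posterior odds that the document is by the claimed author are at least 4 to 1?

Prior odds = 0.025/0.975 = 1/39.
Target odds = 4.
Need L⁶ ≥ 4 ÷ (1/39) = 156.
2⁶ = 64 < 156 ≤ 729 = 3⁶, so L = 3.

3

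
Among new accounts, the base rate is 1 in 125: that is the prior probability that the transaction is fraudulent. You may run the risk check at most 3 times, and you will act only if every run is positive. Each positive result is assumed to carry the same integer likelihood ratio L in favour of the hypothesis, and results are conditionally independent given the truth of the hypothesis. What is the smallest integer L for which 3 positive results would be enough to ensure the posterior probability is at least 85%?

Prior odds = 0.008/0.992 = 1/124.
Target odds = 0.85/0.15 = 17/3.
Need L³ ≥ 17/3 ÷ (1/124) = 2108/3.
8³ = 512 < 2108/3 ≤ 729 = 9³, so L = 9.

9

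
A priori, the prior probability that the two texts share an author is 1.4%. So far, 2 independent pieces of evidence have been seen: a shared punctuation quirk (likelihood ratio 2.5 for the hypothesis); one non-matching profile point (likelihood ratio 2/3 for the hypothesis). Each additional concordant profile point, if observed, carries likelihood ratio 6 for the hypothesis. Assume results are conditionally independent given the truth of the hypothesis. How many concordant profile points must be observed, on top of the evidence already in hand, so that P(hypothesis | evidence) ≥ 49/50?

Prior odds = 0.014/0.986 = 7/493.
Combined Bayes factor of the evidence already in hand = 2.5 × (2/3) = 5/3.
Odds after that evidence = (7/493) × 5/3 = 35/1479.
Target odds = 0.98/0.02 = 49.
Need 6ⁿ ≥ 49 ÷ (35/1479) = 2070.6.
6⁴ = 1296 falls short of 2070.6 but 6⁵ = 7776 reaches it, so n = 5.

5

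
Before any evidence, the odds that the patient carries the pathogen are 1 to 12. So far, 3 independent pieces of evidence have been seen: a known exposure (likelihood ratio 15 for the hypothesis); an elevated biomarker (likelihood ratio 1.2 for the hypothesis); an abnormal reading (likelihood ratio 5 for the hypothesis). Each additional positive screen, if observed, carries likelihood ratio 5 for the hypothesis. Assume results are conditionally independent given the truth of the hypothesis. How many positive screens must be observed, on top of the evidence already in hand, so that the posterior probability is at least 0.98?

2

Prior odds = 1/12.
Combined Bayes factor of the evidence already in hand = 15 × 1.2 × 5 = 90.
Odds after that evidence = (1/12) × 90 = 7.5.
Target odds = 0.98/0.02 = 49.
Need 5ⁿ ≥ 49 ÷ 7.5 = 98/15.
5¹ = 5 falls short of 98/15 but 5² = 25 reaches it, so n = 2.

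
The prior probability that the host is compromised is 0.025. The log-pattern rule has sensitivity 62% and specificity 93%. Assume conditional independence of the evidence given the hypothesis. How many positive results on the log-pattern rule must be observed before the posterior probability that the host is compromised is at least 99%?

Prior odds: 0.025 ÷ 0.975 = 1/39.
False-positive rate = 1 − 0.93 = 0.07; likelihood ratio of a positive = 0.62/0.07 = 62/7.
Target odds: 0.99 ÷ 0.01 = 99.
Require (62/7)ⁿ ≥ 99 ÷ (1/39) = 3861.
(62/7)³ = 238328/343 falls short of 3861 but (62/7)⁴ = 14776336/2401 reaches it, so n = 4.

4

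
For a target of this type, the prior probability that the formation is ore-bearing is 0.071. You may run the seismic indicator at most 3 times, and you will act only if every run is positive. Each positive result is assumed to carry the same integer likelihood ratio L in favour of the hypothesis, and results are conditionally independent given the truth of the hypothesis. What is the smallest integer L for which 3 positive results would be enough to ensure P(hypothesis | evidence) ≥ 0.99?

Prior odds = 0.071/0.929 = 71/929.
Target odds = 0.99/0.01 = 99.
Need L³ ≥ 99 ÷ (71/929) = 91971/71.
10³ = 1000 < 91971/71 ≤ 1331 = 11³, so L = 11.

11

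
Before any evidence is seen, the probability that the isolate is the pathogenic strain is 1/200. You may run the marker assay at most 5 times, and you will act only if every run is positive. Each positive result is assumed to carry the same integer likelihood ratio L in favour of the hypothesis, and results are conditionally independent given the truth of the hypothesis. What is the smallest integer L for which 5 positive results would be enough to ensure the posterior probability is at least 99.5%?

Prior odds = 0.005/0.995 = 1/199.
Target odds = 0.995/0.005 = 199.
Need L⁵ ≥ 199 ÷ (1/199) = 39601.
8⁵ = 32768 < 39601 ≤ 59049 = 9⁵, so L = 9.

9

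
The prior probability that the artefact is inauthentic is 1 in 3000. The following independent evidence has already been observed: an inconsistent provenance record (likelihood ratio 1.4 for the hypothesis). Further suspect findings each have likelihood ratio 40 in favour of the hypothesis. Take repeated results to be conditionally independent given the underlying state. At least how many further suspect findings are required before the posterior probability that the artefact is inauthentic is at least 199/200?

Prior odds = (1/3000)/(2999/3000) = 1/2999.
Bayes factor of the evidence already in hand = 1.4.
Odds after that evidence = (1/2999) × 1.4 = 7/14995.
Target odds = 0.995/0.005 = 199.
Need 40ⁿ ≥ 199 ÷ (7/14995) = 2984005/7.
40³ = 64000 falls short of 2984005/7 but 40⁴ = 2560000 reaches it, so n = 4.

4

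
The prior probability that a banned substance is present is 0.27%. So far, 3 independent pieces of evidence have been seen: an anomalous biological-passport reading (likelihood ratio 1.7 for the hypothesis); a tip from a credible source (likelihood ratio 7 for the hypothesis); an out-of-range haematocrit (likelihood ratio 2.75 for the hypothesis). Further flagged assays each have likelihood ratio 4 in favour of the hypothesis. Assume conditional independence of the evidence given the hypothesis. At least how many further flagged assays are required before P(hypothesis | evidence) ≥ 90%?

4

Prior odds = 0.0027/0.9973 = 27/9973.
Combined Bayes factor of the evidence already in hand = 1.7 × 7 × 2.75 = 32.725.
Odds after that evidence = (27/9973) × 32.725 = 35343/398920.
Target odds = 0.9/0.1 = 9.
Need 4ⁿ ≥ 9 ÷ (35343/398920) = 398920/3927.
4³ = 64 falls short of 398920/3927 but 4⁴ = 256 reaches it, so n = 4.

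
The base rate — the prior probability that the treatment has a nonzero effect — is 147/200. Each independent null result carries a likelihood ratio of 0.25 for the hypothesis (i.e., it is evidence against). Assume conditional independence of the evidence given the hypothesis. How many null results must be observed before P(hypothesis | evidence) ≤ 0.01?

5

Prior odds: 0.735 ÷ 0.265 = 147/53.
Likelihood ratio per null result = 0.25.
Target posterior odds = 0.01/0.99 = 1/99.
Require 0.25ⁿ ≤ 1/99 ÷ (147/53) = 53/14553.
0.25⁴ = 0.00390625 is still above 53/14553 but 0.25⁵ = 1/1024 is at or below it, so n = 5.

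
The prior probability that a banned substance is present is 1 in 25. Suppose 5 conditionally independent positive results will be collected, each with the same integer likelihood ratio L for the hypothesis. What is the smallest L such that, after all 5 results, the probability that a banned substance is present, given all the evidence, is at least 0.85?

Prior odds = 0.04/0.96 = 1/24.
Target odds = 0.85/0.15 = 17/3.
Need L⁵ ≥ 17/3 ÷ (1/24) = 136.
2⁵ = 32 < 136 ≤ 243 = 3⁵, so L = 3.

3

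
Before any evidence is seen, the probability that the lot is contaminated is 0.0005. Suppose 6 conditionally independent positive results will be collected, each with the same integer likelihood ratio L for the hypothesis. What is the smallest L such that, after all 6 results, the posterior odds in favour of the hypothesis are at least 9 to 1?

Prior odds = 0.0005/0.9995 = 1/1999.
Target odds = 9.
Need L⁶ ≥ 9 ÷ (1/1999) = 17991.
5⁶ = 15625 < 17991 ≤ 46656 = 6⁶, so L = 6.

6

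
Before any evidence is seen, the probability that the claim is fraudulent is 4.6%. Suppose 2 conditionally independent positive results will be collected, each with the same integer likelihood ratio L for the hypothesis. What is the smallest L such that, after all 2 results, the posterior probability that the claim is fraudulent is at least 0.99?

Prior odds = 0.046/0.954 = 23/477.
Target odds = 0.99/0.01 = 99.
Need L² ≥ 99 ÷ (23/477) = 47223/23.
45² = 2025 < 47223/23 ≤ 2116 = 46², so L = 46.

46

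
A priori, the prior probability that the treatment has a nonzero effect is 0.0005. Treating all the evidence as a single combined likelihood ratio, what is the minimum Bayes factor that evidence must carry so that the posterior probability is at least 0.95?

Prior odds = 0.0005/0.9995 = 1/1999.
Target odds = 0.95/0.05 = 19.
Required Bayes factor = 19 ÷ (1/1999) = 37981.

37981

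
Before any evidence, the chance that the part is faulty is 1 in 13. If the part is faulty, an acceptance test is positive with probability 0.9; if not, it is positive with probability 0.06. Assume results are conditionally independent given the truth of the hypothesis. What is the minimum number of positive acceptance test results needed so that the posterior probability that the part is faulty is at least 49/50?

Prior odds: (1/13) ÷ (12/13) = 1/12.
Likelihood ratio of a positive = 0.9/0.06 = 15.
Target odds: 0.98 ÷ 0.02 = 49.
Need (1/12) × 15ⁿ ≥ 49, i.e. 15ⁿ ≥ 588.
15² = 225 falls short of 588 but 15³ = 3375 reaches it, so n = 3.

3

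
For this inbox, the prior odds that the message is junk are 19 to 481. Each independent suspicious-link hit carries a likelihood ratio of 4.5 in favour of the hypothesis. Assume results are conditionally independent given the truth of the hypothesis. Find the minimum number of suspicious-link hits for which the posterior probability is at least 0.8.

Prior odds = 19/481.
Likelihood ratio per suspicious-link hit = 4.5.
Target odds: 0.8 ÷ 0.2 = 4.
Require 4.5ⁿ ≥ 4 ÷ (19/481) = 1924/19.
4.5³ = 91.125 falls short of 1924/19 but 4.5⁴ = 410.0625 reaches it, so n = 4.

4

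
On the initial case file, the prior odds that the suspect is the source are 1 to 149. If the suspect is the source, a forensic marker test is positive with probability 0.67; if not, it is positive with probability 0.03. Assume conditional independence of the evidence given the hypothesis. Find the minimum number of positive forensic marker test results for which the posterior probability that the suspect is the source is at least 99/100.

4

Prior odds = 1/149.
Likelihood ratio of a positive = 0.67/0.03 = 67/3.
Target odds: 0.99 ÷ 0.01 = 99.
Require (67/3)ⁿ ≥ 99 ÷ (1/149) = 14751.
(67/3)³ = 300763/27 falls short of 14751 but (67/3)⁴ = 20151121/81 reaches it, so n = 4.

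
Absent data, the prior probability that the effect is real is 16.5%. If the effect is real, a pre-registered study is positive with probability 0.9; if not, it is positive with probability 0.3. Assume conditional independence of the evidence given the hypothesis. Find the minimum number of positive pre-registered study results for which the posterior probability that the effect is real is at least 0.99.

Prior odds: 0.165 ÷ 0.835 = 33/167.
Likelihood ratio of a positive = 0.9/0.3 = 3.
Target posterior odds = 0.99/0.01 = 99.
Need (33/167) × 3ⁿ ≥ 99, i.e. 3ⁿ ≥ 501.
3⁵ = 243 falls short of 501 but 3⁶ = 729 reaches it, so n = 6.

6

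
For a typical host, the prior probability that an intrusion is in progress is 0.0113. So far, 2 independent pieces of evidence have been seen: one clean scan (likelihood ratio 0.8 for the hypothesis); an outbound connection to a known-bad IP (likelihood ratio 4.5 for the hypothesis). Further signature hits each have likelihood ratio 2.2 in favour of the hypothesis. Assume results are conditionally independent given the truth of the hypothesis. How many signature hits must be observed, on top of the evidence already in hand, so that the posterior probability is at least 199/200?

Prior odds = 0.0113/0.9887 = 113/9887.
Combined Bayes factor of the evidence already in hand = 0.8 × 4.5 = 3.6.
Odds after that evidence = (113/9887) × 3.6 = 2034/49435.
Target odds = 0.995/0.005 = 199.
Need 2.2ⁿ ≥ 199 ÷ (2034/49435) = 9837565/2034.
2.2¹⁰ ≈2655.99 falls short of 9837565/2034 but 2.2¹¹ ≈5843.18 reaches it, so n = 11.

11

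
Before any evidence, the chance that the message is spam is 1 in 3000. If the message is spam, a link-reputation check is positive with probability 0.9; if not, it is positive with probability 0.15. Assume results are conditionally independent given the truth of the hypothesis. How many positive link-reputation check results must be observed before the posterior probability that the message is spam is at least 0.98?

Prior odds: (1/3000) ÷ (2999/3000) = 1/2999.
Likelihood ratio of a positive = 0.9/0.15 = 6.
Target posterior odds = 0.98/0.02 = 49.
Require 6ⁿ ≥ 49 ÷ (1/2999) = 146951.
6⁶ = 46656 falls short of 146951 but 6⁷ = 279936 reaches it, so n = 7.

7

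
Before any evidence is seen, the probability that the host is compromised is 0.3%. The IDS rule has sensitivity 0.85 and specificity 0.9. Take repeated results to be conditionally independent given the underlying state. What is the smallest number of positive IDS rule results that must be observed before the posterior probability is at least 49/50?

5

Prior odds = 0.003/0.997 = 3/997.
False-positive rate = 1 − 0.9 = 0.1; likelihood ratio of a positive = 0.85/0.1 = 8.5.
Target odds: 0.98 ÷ 0.02 = 49.
Require 8.5ⁿ ≥ 49 ÷ (3/997) = 48853/3.
8.5⁴ = 5220.0625 falls short of 48853/3 but 8.5⁵ = 44370.53125 reaches it, so n = 5.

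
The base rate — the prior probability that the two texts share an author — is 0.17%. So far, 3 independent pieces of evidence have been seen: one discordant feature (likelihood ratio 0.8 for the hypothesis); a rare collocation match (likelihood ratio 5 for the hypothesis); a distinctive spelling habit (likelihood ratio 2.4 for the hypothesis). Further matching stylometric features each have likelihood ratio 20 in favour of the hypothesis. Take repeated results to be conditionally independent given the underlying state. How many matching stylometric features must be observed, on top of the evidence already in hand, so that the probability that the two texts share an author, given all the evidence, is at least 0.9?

3

Prior odds = 0.0017/0.9983 = 17/9983.
Combined Bayes factor of the evidence already in hand = 0.8 × 5 × 2.4 = 9.6.
Odds after that evidence = (17/9983) × 9.6 = 816/49915.
Target odds = 0.9/0.1 = 9.
Need 20ⁿ ≥ 9 ÷ (816/49915) = 149745/272.
20² = 400 falls short of 149745/272 but 20³ = 8000 reaches it, so n = 3.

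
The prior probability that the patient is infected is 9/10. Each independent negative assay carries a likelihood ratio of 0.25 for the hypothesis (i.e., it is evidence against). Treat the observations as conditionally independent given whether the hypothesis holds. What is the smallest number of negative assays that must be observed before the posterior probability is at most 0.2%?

7

Prior odds: 0.9 ÷ 0.1 = 9.
Likelihood ratio per negative assay = 0.25.
Target odds: 0.002 ÷ 0.998 = 1/499.
Need 9 × 0.25ⁿ ≤ 1/499, i.e. 0.25ⁿ ≤ 1/4491.
0.25⁶ = 1/4096 is still above 1/4491 but 0.25⁷ = 1/16384 is at or below it, so n = 7.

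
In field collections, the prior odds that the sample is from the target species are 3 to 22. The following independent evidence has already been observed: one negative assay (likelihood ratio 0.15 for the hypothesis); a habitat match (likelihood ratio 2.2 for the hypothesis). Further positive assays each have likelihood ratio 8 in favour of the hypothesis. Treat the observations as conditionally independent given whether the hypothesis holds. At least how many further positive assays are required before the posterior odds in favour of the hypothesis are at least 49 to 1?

4

Prior odds = 3/22.
Combined Bayes factor of the evidence already in hand = 0.15 × 2.2 = 0.33.
Odds after that evidence = (3/22) × 0.33 = 0.045.
Target odds = 49.
Need 8ⁿ ≥ 49 ÷ 0.045 = 9800/9.
8³ = 512 falls short of 9800/9 but 8⁴ = 4096 reaches it, so n = 4.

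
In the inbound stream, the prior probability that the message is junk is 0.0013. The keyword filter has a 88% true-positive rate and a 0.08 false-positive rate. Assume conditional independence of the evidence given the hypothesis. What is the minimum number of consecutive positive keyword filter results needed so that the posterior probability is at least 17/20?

Prior odds: 0.0013 ÷ 0.9987 = 13/9987.
Likelihood ratio of a positive result = 0.88/0.08 = 11.
Target posterior odds = 0.85/0.15 = 17/3.
Need (13/9987) × 11ⁿ ≥ 17/3, i.e. 11ⁿ ≥ 56593/13.
11³ = 1331 falls short of 56593/13 but 11⁴ = 14641 reaches it, so n = 4.

4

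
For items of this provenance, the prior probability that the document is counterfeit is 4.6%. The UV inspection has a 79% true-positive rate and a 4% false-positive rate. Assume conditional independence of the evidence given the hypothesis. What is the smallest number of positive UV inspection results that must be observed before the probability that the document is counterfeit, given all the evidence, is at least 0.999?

Prior odds = 0.046/0.954 = 23/477.
Likelihood ratio of a positive result = 0.79/0.04 = 19.75.
Target posterior odds = 0.999/0.001 = 999.
Need (23/477) × 19.75ⁿ ≥ 999, i.e. 19.75ⁿ ≥ 476523/23.
19.75³ = 7703.734375 falls short of 476523/23 but 19.75⁴ = 38950081/256 reaches it, so n = 4.

4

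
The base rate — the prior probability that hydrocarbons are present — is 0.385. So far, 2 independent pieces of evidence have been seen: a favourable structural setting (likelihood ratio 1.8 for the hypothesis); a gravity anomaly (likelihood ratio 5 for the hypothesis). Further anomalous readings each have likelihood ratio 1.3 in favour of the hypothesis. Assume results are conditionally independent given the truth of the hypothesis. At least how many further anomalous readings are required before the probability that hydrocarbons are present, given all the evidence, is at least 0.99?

11

Prior odds = 0.385/0.615 = 77/123.
Combined Bayes factor of the evidence already in hand = 1.8 × 5 = 9.
Odds after that evidence = (77/123) × 9 = 231/41.
Target odds = 0.99/0.01 = 99.
Need 1.3ⁿ ≥ 99 ÷ (231/41) = 123/7.
1.3¹⁰ ≈13.7858 falls short of 123/7 but 1.3¹¹ ≈17.9216 reaches it, so n = 11.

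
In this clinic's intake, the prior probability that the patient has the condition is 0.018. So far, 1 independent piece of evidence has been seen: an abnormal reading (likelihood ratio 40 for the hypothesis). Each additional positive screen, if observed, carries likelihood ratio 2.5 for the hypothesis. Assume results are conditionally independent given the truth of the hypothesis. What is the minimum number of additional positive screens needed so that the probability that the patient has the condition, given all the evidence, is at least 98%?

Prior odds = 0.018/0.982 = 9/491.
Bayes factor of the evidence already in hand = 40.
Odds after that evidence = (9/491) × 40 = 360/491.
Target odds = 0.98/0.02 = 49.
Need 2.5ⁿ ≥ 49 ÷ (360/491) = 24059/360.
2.5⁴ = 39.0625 falls short of 24059/360 but 2.5⁵ = 97.65625 reaches it, so n = 5.

5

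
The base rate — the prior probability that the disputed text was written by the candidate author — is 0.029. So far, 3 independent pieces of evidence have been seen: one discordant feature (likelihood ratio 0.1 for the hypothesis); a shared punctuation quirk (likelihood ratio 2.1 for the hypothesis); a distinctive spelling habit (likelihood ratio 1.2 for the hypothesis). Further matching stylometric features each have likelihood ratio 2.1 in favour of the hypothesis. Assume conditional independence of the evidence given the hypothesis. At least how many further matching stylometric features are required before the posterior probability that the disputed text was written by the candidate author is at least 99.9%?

16

Prior odds = 0.029/0.971 = 29/971.
Combined Bayes factor of the evidence already in hand = 0.1 × 2.1 × 1.2 = 0.252.
Odds after that evidence = (29/971) × 0.252 = 1827/242750.
Target odds = 0.999/0.001 = 999.
Need 2.1ⁿ ≥ 999 ÷ (1827/242750) = 26945250/203.
2.1¹⁵ ≈68122.3 falls short of 26945250/203 but 2.1¹⁶ ≈143057 reaches it, so n = 16.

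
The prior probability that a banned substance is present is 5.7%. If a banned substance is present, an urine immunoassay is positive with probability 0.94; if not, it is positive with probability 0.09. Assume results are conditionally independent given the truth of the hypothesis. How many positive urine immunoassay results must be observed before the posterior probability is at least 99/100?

Prior odds: 0.057 ÷ 0.943 = 57/943.
Likelihood ratio of a positive = 0.94/0.09 = 94/9.
Target odds: 0.99 ÷ 0.01 = 99.
Require (94/9)ⁿ ≥ 99 ÷ (57/943) = 31119/19.
(94/9)³ = 830584/729 falls short of 31119/19 but (94/9)⁴ = 78074896/6561 reaches it, so n = 4.

4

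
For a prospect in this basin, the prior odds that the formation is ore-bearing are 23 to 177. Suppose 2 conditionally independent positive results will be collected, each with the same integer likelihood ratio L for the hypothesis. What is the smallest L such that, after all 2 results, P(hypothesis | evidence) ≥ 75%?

5

Prior odds = 23/177.
Target odds = 0.75/0.25 = 3.
Need L² ≥ 3 ÷ (23/177) = 531/23.
4² = 16 < 531/23 ≤ 25 = 5², so L = 5.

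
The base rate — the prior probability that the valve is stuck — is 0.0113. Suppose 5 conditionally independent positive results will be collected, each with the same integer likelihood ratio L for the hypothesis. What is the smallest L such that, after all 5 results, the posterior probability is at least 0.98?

Prior odds = 0.0113/0.9887 = 113/9887.
Target odds = 0.98/0.02 = 49.
Need L⁵ ≥ 49 ÷ (113/9887) = 484463/113.
5⁵ = 3125 < 484463/113 ≤ 7776 = 6⁵, so L = 6.

6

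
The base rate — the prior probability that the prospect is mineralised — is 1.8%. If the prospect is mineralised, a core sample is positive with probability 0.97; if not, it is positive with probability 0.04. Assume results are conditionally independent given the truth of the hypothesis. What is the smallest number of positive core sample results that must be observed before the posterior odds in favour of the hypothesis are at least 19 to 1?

3

Prior odds: 0.018 ÷ 0.982 = 9/491.
Likelihood ratio of a positive = 0.97/0.04 = 24.25.
Target odds = 19.
Require 24.25ⁿ ≥ 19 ÷ (9/491) = 9329/9.
24.25² = 588.0625 falls short of 9329/9 but 24.25³ = 912673/64 reaches it, so n = 3.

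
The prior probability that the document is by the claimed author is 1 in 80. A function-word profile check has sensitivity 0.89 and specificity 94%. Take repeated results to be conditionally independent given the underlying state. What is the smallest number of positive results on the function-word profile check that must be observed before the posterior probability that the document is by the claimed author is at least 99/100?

4

Prior odds = 0.0125/0.9875 = 1/79.
False-positive rate = 1 − 0.94 = 0.06; likelihood ratio of a positive = 0.89/0.06 = 89/6.
Target posterior odds = 0.99/0.01 = 99.
Require (89/6)ⁿ ≥ 99 ÷ (1/79) = 7821.
(89/6)³ = 704969/216 falls short of 7821 but (89/6)⁴ = 62742241/1296 reaches it, so n = 4.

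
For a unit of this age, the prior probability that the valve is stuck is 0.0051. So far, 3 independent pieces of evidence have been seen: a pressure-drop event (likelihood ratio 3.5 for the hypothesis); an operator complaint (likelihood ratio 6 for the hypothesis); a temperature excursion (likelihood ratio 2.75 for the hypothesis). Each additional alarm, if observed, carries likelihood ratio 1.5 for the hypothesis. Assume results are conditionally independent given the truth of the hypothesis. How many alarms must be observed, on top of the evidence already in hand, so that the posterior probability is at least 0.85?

Prior odds = 0.0051/0.9949 = 51/9949.
Combined Bayes factor of the evidence already in hand = 3.5 × 6 × 2.75 = 57.75.
Odds after that evidence = (51/9949) × 57.75 = 11781/39796.
Target odds = 0.85/0.15 = 17/3.
Need 1.5ⁿ ≥ 17/3 ÷ (11781/39796) = 39796/2079.
1.5⁷ = 17.0859375 falls short of 39796/2079 but 1.5⁸ = 25.62890625 reaches it, so n = 8.

8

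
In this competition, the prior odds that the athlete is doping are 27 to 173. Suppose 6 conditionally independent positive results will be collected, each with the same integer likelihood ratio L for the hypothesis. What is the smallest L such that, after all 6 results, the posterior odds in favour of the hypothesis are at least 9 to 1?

Prior odds = 27/173.
Target odds = 9.
Need L⁶ ≥ 9 ÷ (27/173) = 173/3.
1⁶ = 1 < 173/3 ≤ 64 = 2⁶, so L = 2.

2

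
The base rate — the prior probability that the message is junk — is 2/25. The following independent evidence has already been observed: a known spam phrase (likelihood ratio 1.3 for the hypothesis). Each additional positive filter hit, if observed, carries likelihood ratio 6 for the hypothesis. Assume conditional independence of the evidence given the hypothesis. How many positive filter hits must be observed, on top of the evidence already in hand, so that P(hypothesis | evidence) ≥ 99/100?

Prior odds = 0.08/0.92 = 2/23.
Bayes factor of the evidence already in hand = 1.3.
Odds after that evidence = (2/23) × 1.3 = 13/115.
Target odds = 0.99/0.01 = 99.
Need 6ⁿ ≥ 99 ÷ (13/115) = 11385/13.
6³ = 216 falls short of 11385/13 but 6⁴ = 1296 reaches it, so n = 4.

4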